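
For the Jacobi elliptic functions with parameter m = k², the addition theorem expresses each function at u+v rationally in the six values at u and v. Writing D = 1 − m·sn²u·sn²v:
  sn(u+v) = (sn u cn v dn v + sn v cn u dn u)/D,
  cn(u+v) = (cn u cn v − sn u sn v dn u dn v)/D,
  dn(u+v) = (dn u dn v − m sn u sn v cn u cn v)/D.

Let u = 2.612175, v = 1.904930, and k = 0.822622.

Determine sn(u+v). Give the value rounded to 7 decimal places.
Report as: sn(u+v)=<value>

sn u = 0.9441780788847243, cn u = -0.3294355101587432, dn u = 0.6298686624699609
sn v = 0.9969341621719306, cn v = 0.07824497616173656, dn v = 0.5722202653386578
m = k² = 0.676706954884
D = 1 − m·sn²u·sn²v = 0.4004278898359894
sn(u+v) = (sn u·cn v·dn v + sn v·cn u·dn u)/D = -0.1645909134255925/0.4004278898359894 = -0.4110375865502452

sn(u+v)=-0.4110376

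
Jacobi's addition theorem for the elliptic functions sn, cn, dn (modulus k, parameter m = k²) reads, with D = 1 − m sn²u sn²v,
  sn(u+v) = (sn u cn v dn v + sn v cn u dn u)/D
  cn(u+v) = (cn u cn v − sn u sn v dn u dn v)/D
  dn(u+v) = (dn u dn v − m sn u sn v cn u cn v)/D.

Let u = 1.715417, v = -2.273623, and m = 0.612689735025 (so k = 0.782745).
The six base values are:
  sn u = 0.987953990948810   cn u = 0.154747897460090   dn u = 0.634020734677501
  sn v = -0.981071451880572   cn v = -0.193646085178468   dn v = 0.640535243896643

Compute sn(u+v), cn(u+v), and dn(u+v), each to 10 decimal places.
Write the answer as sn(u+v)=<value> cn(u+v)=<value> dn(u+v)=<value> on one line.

m = k² = 0.612689735025
D = 1 − m·sn²u·sn²v = 0.4244072422001809
sn(u+v) = (sn u·cn v·dn v + sn v·cn u·dn u)/D = -0.2187992217449252/0.4244072422001809 = -0.5155407353810514
cn(u+v) = (cn u·cn v − sn u·sn v·dn u·dn v)/D = 0.363659741785887/0.4244072422001809 = 0.8568650711534254
dn(u+v) = (dn u·dn v − m·sn u·sn v·cn u·cn v)/D = 0.3883170748545335/0.4244072422001809 = 0.9149633565191974

sn(u+v)=-0.5155407354 cn(u+v)=0.8568650712 dn(u+v)=0.9149633565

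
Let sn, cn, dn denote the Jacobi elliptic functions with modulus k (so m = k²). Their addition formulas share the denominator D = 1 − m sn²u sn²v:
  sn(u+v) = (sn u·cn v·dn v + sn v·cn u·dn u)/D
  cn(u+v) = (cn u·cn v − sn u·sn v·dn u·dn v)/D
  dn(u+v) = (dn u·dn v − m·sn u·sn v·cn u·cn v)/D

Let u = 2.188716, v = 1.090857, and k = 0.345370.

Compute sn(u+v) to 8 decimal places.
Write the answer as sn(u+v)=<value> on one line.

sn(u+v)=-0.03742894

sn u = 0.8597847845684174, cn u = -0.5106565619128379, dn u = 0.9548949352928742
sn v = 0.877470155844744, cn v = 0.4796312391846477, dn v = 0.9529740633768241
m = k² = 0.1192804369
D = 1 − m·sn²u·sn²v = 0.9321088069904458
sn(u+v) = (sn u·cn v·dn v + sn v·cn u·dn u)/D = -0.03488784700675592/0.9321088069904458 = -0.03742894257098627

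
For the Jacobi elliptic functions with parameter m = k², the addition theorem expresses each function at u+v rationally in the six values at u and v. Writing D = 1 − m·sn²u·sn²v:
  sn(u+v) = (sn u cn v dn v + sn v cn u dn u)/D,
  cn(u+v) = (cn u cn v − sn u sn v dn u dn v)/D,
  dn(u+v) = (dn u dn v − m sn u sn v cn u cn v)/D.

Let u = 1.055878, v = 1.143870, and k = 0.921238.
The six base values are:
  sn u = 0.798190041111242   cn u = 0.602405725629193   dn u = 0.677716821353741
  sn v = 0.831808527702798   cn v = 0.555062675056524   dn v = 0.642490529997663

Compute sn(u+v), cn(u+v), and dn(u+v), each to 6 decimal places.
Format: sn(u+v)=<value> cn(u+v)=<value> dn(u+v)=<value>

m = k² = 0.848679452644
D = 1 − m·sn²u·sn²v = 0.6258867979853565
sn(u+v) = (sn u·cn v·dn v + sn v·cn u·dn u)/D = 0.6242470977868105/0.6258867979853565 = 0.9973801968601607
cn(u+v) = (cn u·cn v − sn u·sn v·dn u·dn v)/D = 0.04527521172901024/0.6258867979853565 = 0.07233770048313037
dn(u+v) = (dn u·dn v − m·sn u·sn v·cn u·cn v)/D = 0.2470164112303404/0.6258867979853565 = 0.39466627515623

sn(u+v)=0.997380 cn(u+v)=0.072338 dn(u+v)=0.394666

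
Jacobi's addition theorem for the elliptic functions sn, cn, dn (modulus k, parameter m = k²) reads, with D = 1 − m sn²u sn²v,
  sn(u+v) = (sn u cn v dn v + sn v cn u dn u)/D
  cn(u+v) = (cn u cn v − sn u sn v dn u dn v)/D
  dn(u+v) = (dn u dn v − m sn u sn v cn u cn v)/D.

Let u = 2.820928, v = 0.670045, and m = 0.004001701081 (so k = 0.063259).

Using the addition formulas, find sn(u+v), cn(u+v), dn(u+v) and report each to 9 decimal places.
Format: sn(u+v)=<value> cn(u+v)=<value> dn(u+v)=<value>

sn u = 0.3181642666570617, cn u = -0.9480356002928235, dn u = 0.9997974363838964
sn v = 0.6208775316702242, cn v = 0.7839075778859966, dn v = 0.9992283966215176
m = k² = 0.004001701081
D = 1 − m·sn²u·sn²v = 0.9998438437625034
sn(u+v) = (sn u·cn v·dn v + sn v·cn u·dn u)/D = -0.3392758386824348/0.9998438437625034 = -0.3393288269953325
cn(u+v) = (cn u·cn v − sn u·sn v·dn u·dn v)/D = -0.9405209286326955/0.9998438437625034 = -0.9406678197801664
dn(u+v) = (dn u·dn v − m·sn u·sn v·cn u·cn v)/D = 0.9996134671575458/0.9998438437625034 = 0.9997695874146799

sn(u+v)=-0.339328827 cn(u+v)=-0.940667820 dn(u+v)=0.999769587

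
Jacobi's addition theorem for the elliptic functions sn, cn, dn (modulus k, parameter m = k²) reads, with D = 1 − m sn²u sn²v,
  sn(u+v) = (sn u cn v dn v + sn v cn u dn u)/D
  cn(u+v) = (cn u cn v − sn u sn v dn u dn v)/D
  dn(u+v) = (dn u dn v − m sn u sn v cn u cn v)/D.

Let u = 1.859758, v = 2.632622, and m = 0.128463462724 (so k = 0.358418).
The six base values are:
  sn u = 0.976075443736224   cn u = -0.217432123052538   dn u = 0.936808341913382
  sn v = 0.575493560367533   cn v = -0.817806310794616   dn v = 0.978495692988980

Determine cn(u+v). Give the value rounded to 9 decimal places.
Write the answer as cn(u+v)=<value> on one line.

cn(u+v)=-0.351336577

m = k² = 0.128463462724
D = 1 − m·sn²u·sn²v = 0.9594652653263957
cn(u+v) = (cn u·cn v − sn u·sn v·dn u·dn v)/D = -0.3370952419481049/0.9594652653263957 = -0.3513365768727752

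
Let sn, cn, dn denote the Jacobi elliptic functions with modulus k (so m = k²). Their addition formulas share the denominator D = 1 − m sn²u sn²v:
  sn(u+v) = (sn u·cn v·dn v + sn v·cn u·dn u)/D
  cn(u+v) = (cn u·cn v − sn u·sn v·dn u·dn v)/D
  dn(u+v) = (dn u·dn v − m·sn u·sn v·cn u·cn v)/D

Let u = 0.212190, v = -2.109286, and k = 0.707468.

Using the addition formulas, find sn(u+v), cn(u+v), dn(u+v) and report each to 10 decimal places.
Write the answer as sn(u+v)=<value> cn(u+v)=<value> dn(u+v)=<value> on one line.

sn u = 0.2098299558713933, cn u = 0.9777378941306352, dn u = 0.9889202179475212
sn v = -0.9836581321150754, cn v = -0.1800463249385583, dn v = 0.718132252807007
m = k² = 0.500510971024
D = 1 − m·sn²u·sn²v = 0.9786775574220542
sn(u+v) = (sn u·cn v·dn v + sn v·cn u·dn u)/D = -0.9782341404371908/0.9786775574220542 = -0.9995469222917184
cn(u+v) = (cn u·cn v − sn u·sn v·dn u·dn v)/D = -0.02945722126590808/0.9786775574220542 = -0.03009900558412894
dn(u+v) = (dn u·dn v − m·sn u·sn v·cn u·cn v)/D = 0.6919897217389711/0.9786775574220542 = 0.7070660980126582

sn(u+v)=-0.9995469223 cn(u+v)=-0.0300990056 dn(u+v)=0.7070660980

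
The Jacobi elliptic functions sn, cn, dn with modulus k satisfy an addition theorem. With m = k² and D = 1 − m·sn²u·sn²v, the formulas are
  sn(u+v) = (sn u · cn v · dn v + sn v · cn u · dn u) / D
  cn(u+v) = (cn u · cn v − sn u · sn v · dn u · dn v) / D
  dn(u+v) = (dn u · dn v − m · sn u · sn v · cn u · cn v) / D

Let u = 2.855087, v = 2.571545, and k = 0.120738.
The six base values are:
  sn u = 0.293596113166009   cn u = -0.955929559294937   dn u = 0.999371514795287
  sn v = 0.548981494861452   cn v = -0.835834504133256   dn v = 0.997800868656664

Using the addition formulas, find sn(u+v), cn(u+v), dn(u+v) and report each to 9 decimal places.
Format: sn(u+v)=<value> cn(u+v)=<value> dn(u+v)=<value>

m = k² = 0.014577664644
D = 1 − m·sn²u·sn²v = 0.9996212924445862
sn(u+v) = (sn u·cn v·dn v + sn v·cn u·dn u)/D = -0.7693159169319083/0.9996212924445862 = -0.7696073730587878
cn(u+v) = (cn u·cn v − sn u·sn v·dn u·dn v)/D = 0.6382756052551297/0.9996212924445862 = 0.6385174166250689
dn(u+v) = (dn u·dn v − m·sn u·sn v·cn u·cn v)/D = 0.9952964289662291/0.9996212924445862 = 0.9956734980426631

sn(u+v)=-0.769607373 cn(u+v)=0.638517417 dn(u+v)=0.995673498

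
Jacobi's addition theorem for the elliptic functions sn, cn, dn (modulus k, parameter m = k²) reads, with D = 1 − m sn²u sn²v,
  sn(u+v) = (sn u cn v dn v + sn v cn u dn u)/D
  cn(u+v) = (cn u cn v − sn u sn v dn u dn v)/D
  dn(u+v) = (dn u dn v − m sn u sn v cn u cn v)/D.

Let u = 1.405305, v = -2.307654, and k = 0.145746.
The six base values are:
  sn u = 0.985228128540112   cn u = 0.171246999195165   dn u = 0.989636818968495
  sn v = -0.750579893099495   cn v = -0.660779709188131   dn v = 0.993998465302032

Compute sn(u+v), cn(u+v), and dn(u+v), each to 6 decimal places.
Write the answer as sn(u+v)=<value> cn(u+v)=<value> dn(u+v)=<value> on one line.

sn(u+v)=-0.783414 cn(u+v)=0.621500 dn(u+v)=0.993460

m = k² = 0.021241896516
D = 1 − m·sn²u·sn²v = 0.9883838891918829
sn(u+v) = (sn u·cn v·dn v + sn v·cn u·dn u)/D = -0.7743141720999635/0.9883838891918829 = -0.7834144005858433
cn(u+v) = (cn u·cn v − sn u·sn v·dn u·dn v)/D = 0.6142802905019991/0.9883838891918829 = 0.6214996998830521
dn(u+v) = (dn u·dn v − m·sn u·sn v·cn u·cn v)/D = 0.9819199912263717/0.9883838891918829 = 0.9934601342290229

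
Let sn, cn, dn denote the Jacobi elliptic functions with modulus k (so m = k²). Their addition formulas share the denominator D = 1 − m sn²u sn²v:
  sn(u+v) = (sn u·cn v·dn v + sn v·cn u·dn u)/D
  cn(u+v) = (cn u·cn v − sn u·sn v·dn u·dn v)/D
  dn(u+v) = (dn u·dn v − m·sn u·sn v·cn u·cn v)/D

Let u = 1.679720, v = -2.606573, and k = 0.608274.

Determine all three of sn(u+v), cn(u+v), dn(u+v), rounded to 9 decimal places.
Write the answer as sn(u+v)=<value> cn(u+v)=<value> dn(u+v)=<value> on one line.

sn u = 0.9981049366189919, cn u = 0.06153483157365614, dn u = 0.7946091798357286
sn v = -0.7637309029497778, cn v = -0.6455347456795157, dn v = 0.8855428779313743
m = k² = 0.369997259076
D = 1 − m·sn²u·sn²v = 0.7850033753123382
sn(u+v) = (sn u·cn v·dn v + sn v·cn u·dn u)/D = -0.607908880699345/0.7850033753123382 = -0.7744028877041062
cn(u+v) = (cn u·cn v − sn u·sn v·dn u·dn v)/D = 0.496665976304632/0.7850033753123382 = 0.6326927907883426
dn(u+v) = (dn u·dn v − m·sn u·sn v·cn u·cn v)/D = 0.6924569484760482/0.7850033753123382 = 0.8821069695407774

sn(u+v)=-0.774402888 cn(u+v)=0.632692791 dn(u+v)=0.882106970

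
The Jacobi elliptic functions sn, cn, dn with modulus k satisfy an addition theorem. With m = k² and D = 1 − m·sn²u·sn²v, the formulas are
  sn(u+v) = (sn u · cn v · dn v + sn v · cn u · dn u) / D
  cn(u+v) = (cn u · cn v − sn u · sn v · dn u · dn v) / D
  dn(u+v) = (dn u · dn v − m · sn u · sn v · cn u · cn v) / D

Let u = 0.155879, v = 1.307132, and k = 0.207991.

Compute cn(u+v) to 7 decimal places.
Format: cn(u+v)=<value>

sn u = 0.1552216562259544, cn u = 0.987879667489149, dn u = 0.9994787129607281
sn v = 0.9624018074849444, cn v = 0.2716298233804824, dn v = 0.9797609938408692
m = k² = 0.043260256081
D = 1 − m·sn²u·sn²v = 0.9990346016059025
cn(u+v) = (cn u·cn v − sn u·sn v·dn u·dn v)/D = 0.1220516899287224/0.9990346016059025 = 0.122169632295548

cn(u+v)=0.1221696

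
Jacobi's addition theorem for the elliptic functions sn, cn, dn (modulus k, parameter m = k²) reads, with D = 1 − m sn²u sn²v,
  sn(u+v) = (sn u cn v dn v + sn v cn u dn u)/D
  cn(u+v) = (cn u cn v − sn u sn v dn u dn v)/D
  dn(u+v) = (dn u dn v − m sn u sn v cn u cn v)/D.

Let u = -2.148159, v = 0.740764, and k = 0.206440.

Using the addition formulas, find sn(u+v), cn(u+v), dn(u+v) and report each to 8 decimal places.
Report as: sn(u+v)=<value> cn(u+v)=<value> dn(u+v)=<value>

sn(u+v)=-0.98442876 cn(u+v)=0.17578399 dn(u+v)=0.97913197

sn u = -0.852891718991163, cn u = -0.5220878428734948, dn u = 0.9843774757514699
sn v = 0.6729422790240318, cn v = 0.7396949973481923, dn v = 0.990303297587702
m = k² = 0.0426174736
D = 1 − m·sn²u·sn²v = 0.9859611631980303
sn(u+v) = (sn u·cn v·dn v + sn v·cn u·dn u)/D = -0.9706085282872476/0.9859611631980303 = -0.9844287630346561
cn(u+v) = (cn u·cn v − sn u·sn v·dn u·dn v)/D = 0.1733161854844379/0.9859611631980303 = 0.1757839882072793
dn(u+v) = (dn u·dn v − m·sn u·sn v·cn u·cn v)/D = 0.9653860920910854/0.9859611631980303 = 0.9791319659689148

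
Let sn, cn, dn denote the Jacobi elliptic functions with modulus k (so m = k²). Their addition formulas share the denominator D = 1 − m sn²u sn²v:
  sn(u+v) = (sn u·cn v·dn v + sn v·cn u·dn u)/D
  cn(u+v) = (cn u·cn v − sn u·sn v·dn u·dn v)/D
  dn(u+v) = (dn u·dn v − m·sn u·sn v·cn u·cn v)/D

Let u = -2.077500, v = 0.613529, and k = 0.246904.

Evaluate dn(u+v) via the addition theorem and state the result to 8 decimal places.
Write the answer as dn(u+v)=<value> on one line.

dn(u+v)=0.96954893

sn u = -0.8924531898644446, cn u = -0.4511400047665664, dn u = 0.9754208127083049
sn v = 0.5739773457208518, cn v = 0.8188711782687468, dn v = 0.9899071704725091
m = k² = 0.060961585216
D = 1 − m·sn²u·sn²v = 0.9840038065666908
dn(u+v) = (dn u·dn v − m·sn u·sn v·cn u·cn v)/D = 0.9540398408408286/0.9840038065666908 = 0.9695489331180434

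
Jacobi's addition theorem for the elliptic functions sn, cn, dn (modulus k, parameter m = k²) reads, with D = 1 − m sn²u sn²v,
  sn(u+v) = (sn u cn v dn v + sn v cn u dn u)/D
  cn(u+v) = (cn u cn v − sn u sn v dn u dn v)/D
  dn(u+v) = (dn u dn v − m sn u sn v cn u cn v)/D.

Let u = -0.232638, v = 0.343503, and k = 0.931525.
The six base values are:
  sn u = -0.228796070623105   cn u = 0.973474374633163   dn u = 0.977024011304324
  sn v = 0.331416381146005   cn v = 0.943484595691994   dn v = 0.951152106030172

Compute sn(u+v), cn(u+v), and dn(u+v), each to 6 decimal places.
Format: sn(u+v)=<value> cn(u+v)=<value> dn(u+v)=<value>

sn(u+v)=0.110443 cn(u+v)=0.993882 dn(u+v)=0.994694

m = k² = 0.867738825625
D = 1 − m·sn²u·sn²v = 0.9950107634596059
sn(u+v) = (sn u·cn v·dn v + sn v·cn u·dn u)/D = 0.1098917280829518/0.9950107634596059 = 0.1104427531023518
cn(u+v) = (cn u·cn v − sn u·sn v·dn u·dn v)/D = 0.9889237723401185/0.9950107634596059 = 0.9938824871619245
dn(u+v) = (dn u·dn v − m·sn u·sn v·cn u·cn v)/D = 0.9897309931603749/0.9950107634596059 = 0.9946937555922777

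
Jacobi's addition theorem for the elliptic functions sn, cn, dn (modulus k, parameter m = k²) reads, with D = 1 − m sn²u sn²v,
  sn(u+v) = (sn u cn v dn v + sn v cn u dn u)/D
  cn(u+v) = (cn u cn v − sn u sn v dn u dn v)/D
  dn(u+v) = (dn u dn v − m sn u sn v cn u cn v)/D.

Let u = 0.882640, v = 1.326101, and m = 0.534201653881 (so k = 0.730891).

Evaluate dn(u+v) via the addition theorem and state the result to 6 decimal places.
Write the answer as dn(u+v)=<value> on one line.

dn(u+v)=0.701468

sn u = 0.7384303827735791, cn u = 0.6743297189037908, dn u = 0.8418496460521892
sn v = 0.9244419020197442, cn v = 0.3813229206199356, dn v = 0.7372076347319229
m = k² = 0.534201653881
D = 1 − m·sn²u·sn²v = 0.7510663608588716
dn(u+v) = (dn u·dn v − m·sn u·sn v·cn u·cn v)/D = 0.5268489141230906/0.7510663608588716 = 0.7014678616688674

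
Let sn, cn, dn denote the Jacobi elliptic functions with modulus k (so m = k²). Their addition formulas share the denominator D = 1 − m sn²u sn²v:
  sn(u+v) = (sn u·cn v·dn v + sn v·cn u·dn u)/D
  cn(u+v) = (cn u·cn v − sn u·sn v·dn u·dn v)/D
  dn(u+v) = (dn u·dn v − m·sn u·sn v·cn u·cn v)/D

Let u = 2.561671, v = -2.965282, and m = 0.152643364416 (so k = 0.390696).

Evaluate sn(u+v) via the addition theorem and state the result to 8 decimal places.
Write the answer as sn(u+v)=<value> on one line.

sn(u+v)=-0.39125389

sn u = 0.6465728661239249, cn u = -0.7628522326062192, dn u = 0.9675672864038836
sn v = -0.3022001800819414, cn v = -0.9532444865607365, dn v = 0.9930054645135169
m = k² = 0.152643364416
D = 1 − m·sn²u·sn²v = 0.994172231150487
sn(u+v) = (sn u·cn v·dn v + sn v·cn u·dn u)/D = -0.3889737574515495/0.994172231150487 = -0.3912538947113992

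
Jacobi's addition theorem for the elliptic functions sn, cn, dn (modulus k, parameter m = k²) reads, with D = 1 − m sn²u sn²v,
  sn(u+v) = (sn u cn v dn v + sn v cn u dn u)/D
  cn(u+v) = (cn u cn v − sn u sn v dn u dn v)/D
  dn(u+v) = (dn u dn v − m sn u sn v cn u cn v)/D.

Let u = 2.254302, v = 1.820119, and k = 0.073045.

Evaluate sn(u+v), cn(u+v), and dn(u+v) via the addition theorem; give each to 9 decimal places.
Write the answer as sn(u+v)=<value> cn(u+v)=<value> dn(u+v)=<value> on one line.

sn u = 0.777673551157828, cn u = -0.6286683130471688, dn u = 0.9983852829850269
sn v = 0.9697543614824031, cn v = -0.2440829334178377, dn v = 0.9974879962016704
m = k² = 0.005335572025
D = 1 − m·sn²u·sn²v = 0.9969654162533662
sn(u+v) = (sn u·cn v·dn v + sn v·cn u·dn u)/D = -0.798009441057965/0.9969654162533662 = -0.8004384385337203
cn(u+v) = (cn u·cn v − sn u·sn v·dn u·dn v)/D = -0.597595994956126/0.9969654162533662 = -0.5994149698812165
dn(u+v) = (dn u·dn v − m·sn u·sn v·cn u·cn v)/D = 0.9952598892756335/0.9969654162533662 = 0.9982892817043322

sn(u+v)=-0.800438439 cn(u+v)=-0.599414970 dn(u+v)=0.998289282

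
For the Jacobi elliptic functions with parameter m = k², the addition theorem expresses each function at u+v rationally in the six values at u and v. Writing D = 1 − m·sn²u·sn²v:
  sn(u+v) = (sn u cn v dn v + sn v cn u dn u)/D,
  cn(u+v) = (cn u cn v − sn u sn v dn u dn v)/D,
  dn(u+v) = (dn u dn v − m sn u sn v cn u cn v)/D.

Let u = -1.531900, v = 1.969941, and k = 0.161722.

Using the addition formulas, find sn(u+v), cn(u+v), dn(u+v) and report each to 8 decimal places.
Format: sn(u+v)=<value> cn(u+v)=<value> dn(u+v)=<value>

sn(u+v)=0.42384700 cn(u+v)=0.90573380 dn(u+v)=0.99764800

sn u = -0.998815744601178, cn u = 0.04865293759676051, dn u = 0.9868677236995586
sn v = 0.927230266381702, cn v = -0.3744916996486275, dn v = 0.9886930453375792
m = k² = 0.026154005284
D = 1 − m·sn²u·sn²v = 0.9775671648439576
sn(u+v) = (sn u·cn v·dn v + sn v·cn u·dn u)/D = 0.4143389065114922/0.9775671648439576 = 0.4238469963111233
cn(u+v) = (cn u·cn v − sn u·sn v·dn u·dn v)/D = 0.8854156268848627/0.9775671648439576 = 0.9057338040053704
dn(u+v) = (dn u·dn v − m·sn u·sn v·cn u·cn v)/D = 0.9752679261064114/0.9775671648439576 = 0.9976479992165928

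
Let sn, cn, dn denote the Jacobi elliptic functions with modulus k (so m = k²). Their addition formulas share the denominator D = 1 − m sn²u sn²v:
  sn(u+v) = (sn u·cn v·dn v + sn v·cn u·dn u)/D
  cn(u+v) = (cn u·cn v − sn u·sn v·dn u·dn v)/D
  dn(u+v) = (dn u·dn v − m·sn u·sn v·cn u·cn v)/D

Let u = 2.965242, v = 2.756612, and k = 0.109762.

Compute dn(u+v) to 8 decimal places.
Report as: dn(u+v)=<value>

dn(u+v)=0.99818912

sn u = 0.1847964603225663, cn u = -0.9827768150766735, dn u = 0.9997942660324819
sn v = 0.3842432995825888, cn v = -0.9232318705102662, dn v = 0.9991102256354086
m = k² = 0.012047696644
D = 1 − m·sn²u·sn²v = 0.999939255924555
dn(u+v) = (dn u·dn v − m·sn u·sn v·cn u·cn v)/D = 0.9981284818252865/0.999939255924555 = 0.9981891159002511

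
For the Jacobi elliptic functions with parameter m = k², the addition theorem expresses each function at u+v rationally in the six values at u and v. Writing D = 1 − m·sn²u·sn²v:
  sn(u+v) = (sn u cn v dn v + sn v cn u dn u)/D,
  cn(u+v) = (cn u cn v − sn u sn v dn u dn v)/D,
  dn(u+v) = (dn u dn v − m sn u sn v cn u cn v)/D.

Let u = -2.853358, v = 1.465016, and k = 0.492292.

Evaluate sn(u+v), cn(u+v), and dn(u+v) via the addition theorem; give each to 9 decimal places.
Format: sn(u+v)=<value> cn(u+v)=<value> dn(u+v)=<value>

sn(u+v)=-0.967369222 cn(u+v)=0.253370852 dn(u+v)=0.879321767

sn u = -0.4836601565556383, cn u = -0.8752558785638492, dn u = 0.9712401481169217
sn v = 0.9822109105914493, cn v = 0.1877810616519033, dn v = 0.8753252630516715
m = k² = 0.242351413264
D = 1 − m·sn²u·sn²v = 0.9453065034122046
sn(u+v) = (sn u·cn v·dn v + sn v·cn u·dn u)/D = -0.9144604166761537/0.9453065034122046 = -0.9673692219140479
cn(u+v) = (cn u·cn v − sn u·sn v·dn u·dn v)/D = 0.239513113891252/0.9453065034122046 = 0.253370851704393
dn(u+v) = (dn u·dn v − m·sn u·sn v·cn u·cn v)/D = 0.8312285845254781/0.9453065034122046 = 0.8793217665646563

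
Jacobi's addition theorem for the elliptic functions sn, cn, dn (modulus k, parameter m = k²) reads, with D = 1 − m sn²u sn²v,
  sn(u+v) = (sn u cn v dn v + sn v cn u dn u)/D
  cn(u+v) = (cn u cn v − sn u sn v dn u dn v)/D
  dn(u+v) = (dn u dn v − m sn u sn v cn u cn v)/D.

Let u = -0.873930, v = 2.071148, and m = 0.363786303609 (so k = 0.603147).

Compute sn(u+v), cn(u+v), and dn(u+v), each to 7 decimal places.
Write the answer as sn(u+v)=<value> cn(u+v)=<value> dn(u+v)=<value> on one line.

sn(u+v)=0.8997927 cn(u+v)=0.4363177 dn(u+v)=0.8399219

sn u = -0.7442540652639164, cn u = 0.6678966135100058, dn u = 0.8935847089527071
sn v = 0.9676289121175319, cn v = -0.2523772740050927, dn v = 0.8120251265456619
m = k² = 0.363786303609
D = 1 − m·sn²u·sn²v = 0.8113284367941034
sn(u+v) = (sn u·cn v·dn v + sn v·cn u·dn u)/D = 0.7300273801377039/0.8113284367941034 = 0.8997926696891658
cn(u+v) = (cn u·cn v − sn u·sn v·dn u·dn v)/D = 0.3539969725859866/0.8113284367941034 = 0.4363177186106974
dn(u+v) = (dn u·dn v − m·sn u·sn v·cn u·cn v)/D = 0.6814525431216315/0.8113284367941034 = 0.8399219258409508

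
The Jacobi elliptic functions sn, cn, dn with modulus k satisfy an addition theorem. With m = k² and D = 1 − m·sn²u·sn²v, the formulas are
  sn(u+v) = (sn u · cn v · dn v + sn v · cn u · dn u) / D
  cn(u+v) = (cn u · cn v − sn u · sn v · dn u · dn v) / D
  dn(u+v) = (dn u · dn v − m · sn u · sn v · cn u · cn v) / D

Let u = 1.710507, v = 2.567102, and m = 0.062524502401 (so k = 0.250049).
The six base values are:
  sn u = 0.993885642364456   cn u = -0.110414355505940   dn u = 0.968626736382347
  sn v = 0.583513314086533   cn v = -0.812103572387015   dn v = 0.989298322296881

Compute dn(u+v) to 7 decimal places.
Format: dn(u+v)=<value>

m = k² = 0.062524502401
D = 1 − m·sn²u·sn²v = 0.9789707096430888
dn(u+v) = (dn u·dn v − m·sn u·sn v·cn u·cn v)/D = 0.9550093753474009/0.9789707096430888 = 0.9755239517794934

dn(u+v)=0.9755240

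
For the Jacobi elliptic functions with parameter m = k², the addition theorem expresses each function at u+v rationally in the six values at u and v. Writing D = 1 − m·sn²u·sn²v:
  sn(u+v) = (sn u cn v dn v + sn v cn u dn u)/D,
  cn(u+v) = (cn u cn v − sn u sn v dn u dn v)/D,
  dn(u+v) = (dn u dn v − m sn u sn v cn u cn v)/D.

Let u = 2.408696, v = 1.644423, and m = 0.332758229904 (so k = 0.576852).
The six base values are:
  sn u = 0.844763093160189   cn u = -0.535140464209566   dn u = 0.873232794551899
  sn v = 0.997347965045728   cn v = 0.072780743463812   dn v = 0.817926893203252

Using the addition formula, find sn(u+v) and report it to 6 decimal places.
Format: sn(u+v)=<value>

m = k² = 0.332758229904
D = 1 − m·sn²u·sn²v = 0.7637933715617569
sn(u+v) = (sn u·cn v·dn v + sn v·cn u·dn u)/D = -0.4157747225261878/0.7637933715617569 = -0.5443549761056942

sn(u+v)=-0.544355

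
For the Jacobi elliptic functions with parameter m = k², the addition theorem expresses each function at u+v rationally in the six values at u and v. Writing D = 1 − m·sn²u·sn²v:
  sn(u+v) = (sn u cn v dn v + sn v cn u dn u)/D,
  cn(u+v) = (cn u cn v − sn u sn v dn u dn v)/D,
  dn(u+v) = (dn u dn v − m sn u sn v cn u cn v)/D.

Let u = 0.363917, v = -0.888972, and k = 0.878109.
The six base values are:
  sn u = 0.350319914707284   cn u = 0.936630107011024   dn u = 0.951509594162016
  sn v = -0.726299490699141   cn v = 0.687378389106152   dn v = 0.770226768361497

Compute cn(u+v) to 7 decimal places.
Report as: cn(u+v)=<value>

m = k² = 0.771075415881
D = 1 − m·sn²u·sn²v = 0.9500819066442939
cn(u+v) = (cn u·cn v − sn u·sn v·dn u·dn v)/D = 0.8302907432026587/0.9500819066442939 = 0.8739149092263638

cn(u+v)=0.8739149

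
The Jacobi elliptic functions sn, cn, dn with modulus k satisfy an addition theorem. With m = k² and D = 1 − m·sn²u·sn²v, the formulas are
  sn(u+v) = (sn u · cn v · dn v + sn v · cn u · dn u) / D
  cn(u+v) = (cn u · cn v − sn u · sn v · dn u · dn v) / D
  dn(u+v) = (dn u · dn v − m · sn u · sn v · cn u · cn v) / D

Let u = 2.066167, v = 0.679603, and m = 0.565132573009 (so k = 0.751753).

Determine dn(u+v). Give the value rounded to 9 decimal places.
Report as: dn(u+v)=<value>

sn u = 0.9949195500518366, cn u = -0.1006731787749398, dn u = 0.6637733768935472
sn v = 0.6074742602382354, cn v = 0.7943393627084136, dn v = 0.8896358610842121
m = k² = 0.565132573009
D = 1 − m·sn²u·sn²v = 0.793565618203519
dn(u+v) = (dn u·dn v − m·sn u·sn v·cn u·cn v)/D = 0.6178306466500297/0.793565618203519 = 0.7785501696112796

dn(u+v)=0.778550170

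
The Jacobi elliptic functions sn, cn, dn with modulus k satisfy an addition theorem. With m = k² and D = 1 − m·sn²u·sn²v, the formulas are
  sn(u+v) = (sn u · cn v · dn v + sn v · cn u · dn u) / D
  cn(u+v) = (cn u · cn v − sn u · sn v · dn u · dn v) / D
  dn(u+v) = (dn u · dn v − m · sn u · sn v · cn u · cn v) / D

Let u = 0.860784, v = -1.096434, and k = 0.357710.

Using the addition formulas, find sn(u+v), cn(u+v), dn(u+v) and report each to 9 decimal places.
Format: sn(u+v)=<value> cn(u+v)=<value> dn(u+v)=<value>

sn(u+v)=-0.233206793 cn(u+v)=0.972427165 dn(u+v)=0.996514444

sn u = 0.7506765742172213, cn u = 0.6606698728725994, dn u = 0.963272850014386
sn v = -0.879296108056607, cn v = 0.476275502578606, dn v = 0.9492465354737693
m = k² = 0.1279564441
D = 1 − m·sn²u·sn²v = 0.944250857576912
sn(u+v) = (sn u·cn v·dn v + sn v·cn u·dn u)/D = -0.220205714386589/0.944250857576912 = -0.2332067931096928
cn(u+v) = (cn u·cn v − sn u·sn v·dn u·dn v)/D = 0.9182151846850638/0.944250857576912 = 0.9724271652146977
dn(u+v) = (dn u·dn v − m·sn u·sn v·cn u·cn v)/D = 0.9409596180674073/0.944250857576912 = 0.9965144437168418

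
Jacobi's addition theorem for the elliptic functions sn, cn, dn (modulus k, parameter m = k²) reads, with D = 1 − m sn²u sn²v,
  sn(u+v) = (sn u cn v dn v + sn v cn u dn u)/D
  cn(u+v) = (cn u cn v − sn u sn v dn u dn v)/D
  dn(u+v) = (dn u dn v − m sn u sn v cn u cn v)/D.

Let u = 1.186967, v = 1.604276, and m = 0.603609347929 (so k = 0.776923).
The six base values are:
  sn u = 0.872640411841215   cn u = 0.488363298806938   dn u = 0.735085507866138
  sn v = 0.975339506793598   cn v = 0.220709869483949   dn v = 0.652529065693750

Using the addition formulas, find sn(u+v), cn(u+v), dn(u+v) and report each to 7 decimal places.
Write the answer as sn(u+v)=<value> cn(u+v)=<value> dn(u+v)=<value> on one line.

m = k² = 0.603609347929
D = 1 − m·sn²u·sn²v = 0.5627415294751068
sn(u+v) = (sn u·cn v·dn v + sn v·cn u·dn u)/D = 0.4758132704232169/0.5627415294751068 = 0.8455272012126569
cn(u+v) = (cn u·cn v − sn u·sn v·dn u·dn v)/D = -0.3004659060278639/0.5627415294751068 = -0.5339323477833977
dn(u+v) = (dn u·dn v − m·sn u·sn v·cn u·cn v)/D = 0.4242898984051154/0.5627415294751068 = 0.7539694090124623

sn(u+v)=0.8455272 cn(u+v)=-0.5339323 dn(u+v)=0.7539694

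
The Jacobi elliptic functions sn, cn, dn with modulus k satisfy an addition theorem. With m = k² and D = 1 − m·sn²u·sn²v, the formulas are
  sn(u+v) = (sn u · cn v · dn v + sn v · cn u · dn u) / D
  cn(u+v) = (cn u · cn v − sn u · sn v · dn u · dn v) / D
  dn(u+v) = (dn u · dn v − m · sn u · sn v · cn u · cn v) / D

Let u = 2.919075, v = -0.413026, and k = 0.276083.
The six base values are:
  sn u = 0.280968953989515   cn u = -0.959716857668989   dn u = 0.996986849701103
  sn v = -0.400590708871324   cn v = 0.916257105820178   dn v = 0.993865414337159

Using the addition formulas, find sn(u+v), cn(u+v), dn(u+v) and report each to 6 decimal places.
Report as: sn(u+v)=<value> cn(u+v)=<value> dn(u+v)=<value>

m = k² = 0.076221822889
D = 1 − m·sn²u·sn²v = 0.9990343989157701
sn(u+v) = (sn u·cn v·dn v + sn v·cn u·dn u)/D = 0.639155753777802/0.9990343989157701 = 0.6397735197821652
cn(u+v) = (cn u·cn v − sn u·sn v·dn u·dn v)/D = -0.7678213676563864/0.9990343989157701 = -0.768563493398912
dn(u+v) = (dn u·dn v − m·sn u·sn v·cn u·cn v)/D = 0.9833267947211326/0.9990343989157701 = 0.9842772138660245

sn(u+v)=0.639774 cn(u+v)=-0.768563 dn(u+v)=0.984277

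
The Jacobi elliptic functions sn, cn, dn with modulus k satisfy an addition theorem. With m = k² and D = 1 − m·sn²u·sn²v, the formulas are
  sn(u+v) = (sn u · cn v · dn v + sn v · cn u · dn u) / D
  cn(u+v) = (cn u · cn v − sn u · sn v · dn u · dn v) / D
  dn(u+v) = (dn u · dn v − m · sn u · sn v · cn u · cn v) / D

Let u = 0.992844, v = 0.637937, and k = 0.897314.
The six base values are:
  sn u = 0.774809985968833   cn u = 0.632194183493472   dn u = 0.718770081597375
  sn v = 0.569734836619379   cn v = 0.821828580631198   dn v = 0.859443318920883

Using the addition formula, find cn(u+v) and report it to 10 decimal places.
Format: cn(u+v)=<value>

cn(u+v)=0.2928023732

m = k² = 0.805172414596
D = 1 − m·sn²u·sn²v = 0.843099308761828
cn(u+v) = (cn u·cn v − sn u·sn v·dn u·dn v)/D = 0.2468614784859523/0.843099308761828 = 0.2928023732441342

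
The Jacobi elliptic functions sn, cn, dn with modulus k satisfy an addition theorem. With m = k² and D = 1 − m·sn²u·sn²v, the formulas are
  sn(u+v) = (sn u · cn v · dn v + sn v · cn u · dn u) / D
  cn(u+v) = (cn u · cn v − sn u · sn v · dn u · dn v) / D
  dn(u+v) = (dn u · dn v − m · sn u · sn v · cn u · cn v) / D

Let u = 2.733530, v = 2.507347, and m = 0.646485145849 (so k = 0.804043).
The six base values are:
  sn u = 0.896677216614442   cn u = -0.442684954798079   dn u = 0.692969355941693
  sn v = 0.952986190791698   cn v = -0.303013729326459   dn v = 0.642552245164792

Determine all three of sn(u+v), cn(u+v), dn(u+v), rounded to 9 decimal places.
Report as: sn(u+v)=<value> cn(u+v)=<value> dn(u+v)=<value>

m = k² = 0.646485145849
D = 1 − m·sn²u·sn²v = 0.5279325718849377
sn(u+v) = (sn u·cn v·dn v + sn v·cn u·dn u)/D = -0.466929801532981/0.5279325718849377 = -0.8844496937664756
cn(u+v) = (cn u·cn v − sn u·sn v·dn u·dn v)/D = -0.2463521075562697/0.5279325718849377 = -0.4666355528636749
dn(u+v) = (dn u·dn v − m·sn u·sn v·cn u·cn v)/D = 0.3711655767104992/0.5279325718849377 = 0.7030548908647265

sn(u+v)=-0.884449694 cn(u+v)=-0.466635553 dn(u+v)=0.703054891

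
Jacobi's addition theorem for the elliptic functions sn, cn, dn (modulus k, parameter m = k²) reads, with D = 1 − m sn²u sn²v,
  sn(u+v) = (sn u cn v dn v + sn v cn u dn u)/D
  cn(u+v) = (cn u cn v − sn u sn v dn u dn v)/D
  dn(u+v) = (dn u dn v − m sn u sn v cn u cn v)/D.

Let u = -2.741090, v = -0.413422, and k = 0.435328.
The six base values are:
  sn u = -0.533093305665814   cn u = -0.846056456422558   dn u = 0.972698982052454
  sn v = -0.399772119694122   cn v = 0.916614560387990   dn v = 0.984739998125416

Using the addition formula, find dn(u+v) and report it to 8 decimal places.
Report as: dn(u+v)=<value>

m = k² = 0.189510467584
D = 1 − m·sn²u·sn²v = 0.9913927450562434
dn(u+v) = (dn u·dn v − m·sn u·sn v·cn u·cn v)/D = 0.9891765512970227/0.9913927450562434 = 0.9977645652842709

dn(u+v)=0.99776457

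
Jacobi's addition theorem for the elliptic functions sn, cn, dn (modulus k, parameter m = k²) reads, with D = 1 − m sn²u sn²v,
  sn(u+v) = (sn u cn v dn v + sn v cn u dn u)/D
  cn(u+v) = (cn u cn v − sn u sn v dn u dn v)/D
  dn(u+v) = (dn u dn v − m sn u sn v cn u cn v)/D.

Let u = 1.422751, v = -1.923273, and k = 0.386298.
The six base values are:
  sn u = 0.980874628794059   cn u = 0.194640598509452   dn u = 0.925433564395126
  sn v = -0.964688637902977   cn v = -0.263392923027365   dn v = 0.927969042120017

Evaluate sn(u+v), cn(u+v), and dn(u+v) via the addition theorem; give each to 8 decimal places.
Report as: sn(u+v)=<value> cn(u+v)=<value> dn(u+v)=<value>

sn(u+v)=-0.47728313 cn(u+v)=0.87874957 dn(u+v)=0.98285625

m = k² = 0.149226144804
D = 1 − m·sn²u·sn²v = 0.8663877588510251
sn(u+v) = (sn u·cn v·dn v + sn v·cn u·dn u)/D = -0.41351226125361/0.8663877588510251 = -0.4772831299024773
cn(u+v) = (cn u·cn v − sn u·sn v·dn u·dn v)/D = 0.761337874061069/0.8663877588510251 = 0.8787495740599224
dn(u+v) = (dn u·dn v − m·sn u·sn v·cn u·cn v)/D = 0.8515346226111297/0.8663877588510251 = 0.9828562487314074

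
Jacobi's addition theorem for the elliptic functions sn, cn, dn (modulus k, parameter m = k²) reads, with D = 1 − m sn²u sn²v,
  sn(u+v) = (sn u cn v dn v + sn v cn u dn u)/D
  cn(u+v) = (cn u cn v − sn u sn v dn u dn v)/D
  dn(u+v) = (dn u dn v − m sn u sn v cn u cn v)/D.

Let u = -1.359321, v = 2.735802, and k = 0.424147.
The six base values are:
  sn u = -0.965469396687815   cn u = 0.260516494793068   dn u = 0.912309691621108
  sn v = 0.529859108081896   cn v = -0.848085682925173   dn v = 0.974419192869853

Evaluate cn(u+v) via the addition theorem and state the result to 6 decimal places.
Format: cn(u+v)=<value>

m = k² = 0.179900677609
D = 1 − m·sn²u·sn²v = 0.9529206311955573
cn(u+v) = (cn u·cn v − sn u·sn v·dn u·dn v)/D = 0.2338246921505838/0.9529206311955573 = 0.2453768808187327

cn(u+v)=0.245377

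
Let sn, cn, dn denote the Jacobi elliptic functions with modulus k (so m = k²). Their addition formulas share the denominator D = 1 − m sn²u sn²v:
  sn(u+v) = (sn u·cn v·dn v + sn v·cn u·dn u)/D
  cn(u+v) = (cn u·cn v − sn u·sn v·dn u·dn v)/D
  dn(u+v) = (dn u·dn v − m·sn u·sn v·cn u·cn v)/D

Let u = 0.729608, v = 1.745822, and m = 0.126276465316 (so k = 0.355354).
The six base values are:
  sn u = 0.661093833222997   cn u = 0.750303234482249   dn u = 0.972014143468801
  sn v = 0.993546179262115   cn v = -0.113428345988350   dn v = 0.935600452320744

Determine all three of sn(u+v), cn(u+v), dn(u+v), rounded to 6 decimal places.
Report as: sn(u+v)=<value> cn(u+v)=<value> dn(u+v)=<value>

sn(u+v)=0.692148 cn(u+v)=-0.721756 dn(u+v)=0.969281

m = k² = 0.126276465316
D = 1 − m·sn²u·sn²v = 0.945521549837491
sn(u+v) = (sn u·cn v·dn v + sn v·cn u·dn u)/D = 0.6544408844488524/0.945521549837491 = 0.6921480367753995
cn(u+v) = (cn u·cn v − sn u·sn v·dn u·dn v)/D = -0.6824354401471942/0.945521549837491 = -0.7217555647086902
dn(u+v) = (dn u·dn v − m·sn u·sn v·cn u·cn v)/D = 0.9164756905161701/0.945521549837491 = 0.9692805951103779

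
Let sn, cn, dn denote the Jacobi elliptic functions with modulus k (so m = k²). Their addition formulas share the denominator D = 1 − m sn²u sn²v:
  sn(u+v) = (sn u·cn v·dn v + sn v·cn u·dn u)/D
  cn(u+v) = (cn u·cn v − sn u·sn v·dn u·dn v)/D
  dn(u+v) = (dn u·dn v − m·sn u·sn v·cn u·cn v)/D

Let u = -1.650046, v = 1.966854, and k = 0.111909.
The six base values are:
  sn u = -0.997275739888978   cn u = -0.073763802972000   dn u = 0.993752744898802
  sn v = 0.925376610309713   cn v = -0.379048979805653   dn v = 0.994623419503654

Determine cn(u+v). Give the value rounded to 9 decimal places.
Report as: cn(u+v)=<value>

m = k² = 0.012523624281
D = 1 − m·sn²u·sn²v = 0.9893340983454754
cn(u+v) = (cn u·cn v − sn u·sn v·dn u·dn v)/D = 0.9401196133809818/0.9893340983454754 = 0.9502549391082365

cn(u+v)=0.950254939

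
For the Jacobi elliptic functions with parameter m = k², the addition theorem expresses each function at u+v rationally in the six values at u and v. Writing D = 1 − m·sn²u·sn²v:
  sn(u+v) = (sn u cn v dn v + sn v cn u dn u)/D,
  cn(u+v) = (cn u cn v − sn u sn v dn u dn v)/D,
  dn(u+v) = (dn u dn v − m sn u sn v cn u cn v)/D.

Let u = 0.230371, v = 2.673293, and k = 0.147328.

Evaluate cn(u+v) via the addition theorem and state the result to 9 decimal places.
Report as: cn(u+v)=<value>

cn(u+v)=-0.967630965

sn u = 0.2282961348245273, cn u = 0.9735917392953687, dn u = 0.9994342030696232
sn v = 0.4663530097331463, cn v = -0.8845987058055398, dn v = 0.997636891814173
m = k² = 0.021705539584
D = 1 − m·sn²u·sn²v = 0.9997539647851216
cn(u+v) = (cn u·cn v − sn u·sn v·dn u·dn v)/D = -0.9673928939605879/0.9997539647851216 = -0.9676309652530469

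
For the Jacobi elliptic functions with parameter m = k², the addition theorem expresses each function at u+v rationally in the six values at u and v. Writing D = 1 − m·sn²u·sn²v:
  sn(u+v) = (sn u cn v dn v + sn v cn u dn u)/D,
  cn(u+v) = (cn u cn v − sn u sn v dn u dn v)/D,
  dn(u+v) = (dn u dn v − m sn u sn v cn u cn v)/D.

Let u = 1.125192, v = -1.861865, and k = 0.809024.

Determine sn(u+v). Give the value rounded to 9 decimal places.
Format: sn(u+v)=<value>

sn(u+v)=-0.642658003

sn u = 0.8443895050629978, cn u = 0.5357297487908112, dn u = 0.7302955049615201
sn v = -0.9960224478021791, cn v = 0.08910265694217826, dn v = 0.5921795216944585
m = k² = 0.654519832576
D = 1 − m·sn²u·sn²v = 0.5370365378819162
sn(u+v) = (sn u·cn v·dn v + sn v·cn u·dn u)/D = -0.3451308288213859/0.5370365378819162 = -0.6426580027172629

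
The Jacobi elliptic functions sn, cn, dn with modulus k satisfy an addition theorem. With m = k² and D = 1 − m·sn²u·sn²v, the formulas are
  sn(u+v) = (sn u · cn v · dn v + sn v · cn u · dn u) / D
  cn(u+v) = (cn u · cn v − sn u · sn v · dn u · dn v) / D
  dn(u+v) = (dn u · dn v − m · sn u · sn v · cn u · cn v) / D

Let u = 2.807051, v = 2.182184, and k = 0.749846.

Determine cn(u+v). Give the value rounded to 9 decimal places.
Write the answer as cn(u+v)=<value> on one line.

cn(u+v)=-0.493536006

sn u = 0.8049139555314139, cn u = -0.593391543747274, dn u = 0.7973164389174138
sn v = 0.9836984576920693, cn v = -0.1798258722604849, dn v = 0.6752134946166165
m = k² = 0.562269023716
D = 1 − m·sn²u·sn²v = 0.6474935616329174
cn(u+v) = (cn u·cn v − sn u·sn v·dn u·dn v)/D = -0.3195613860651371/0.6474935616329174 = -0.4935360056078915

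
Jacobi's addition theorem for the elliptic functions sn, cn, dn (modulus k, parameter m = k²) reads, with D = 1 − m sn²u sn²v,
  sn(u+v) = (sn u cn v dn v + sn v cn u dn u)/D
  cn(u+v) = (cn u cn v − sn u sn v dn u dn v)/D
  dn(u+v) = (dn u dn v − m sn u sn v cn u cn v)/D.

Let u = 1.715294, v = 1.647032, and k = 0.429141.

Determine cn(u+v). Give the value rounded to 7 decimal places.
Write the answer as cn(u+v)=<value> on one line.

sn u = 0.998351656445744, cn u = -0.05739311868193858, dn u = 0.903573254489323
sn v = 0.9999910144141504, cn v = 0.004239232354845651, dn v = 0.9032393435358178
m = k² = 0.184161997881
D = 1 − m·sn²u·sn²v = 0.8164479249187449
cn(u+v) = (cn u·cn v − sn u·sn v·dn u·dn v)/D = -0.815033610642712/0.8164479249187449 = -0.9982677226154092

cn(u+v)=-0.9982677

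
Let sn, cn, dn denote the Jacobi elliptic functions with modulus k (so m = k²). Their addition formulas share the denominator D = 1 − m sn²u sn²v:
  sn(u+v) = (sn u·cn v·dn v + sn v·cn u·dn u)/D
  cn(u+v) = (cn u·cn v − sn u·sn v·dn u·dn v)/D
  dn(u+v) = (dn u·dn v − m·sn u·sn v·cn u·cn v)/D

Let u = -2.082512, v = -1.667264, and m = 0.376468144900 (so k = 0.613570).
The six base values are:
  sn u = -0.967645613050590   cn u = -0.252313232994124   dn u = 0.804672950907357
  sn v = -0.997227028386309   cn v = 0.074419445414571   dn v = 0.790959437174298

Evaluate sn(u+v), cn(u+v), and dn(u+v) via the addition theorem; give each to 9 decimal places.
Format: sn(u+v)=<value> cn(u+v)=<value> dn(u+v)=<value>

sn(u+v)=0.224048295 cn(u+v)=-0.974578043 dn(u+v)=0.990506026

m = k² = 0.3764681449
D = 1 − m·sn²u·sn²v = 0.649450800392722
sn(u+v) = (sn u·cn v·dn v + sn v·cn u·dn u)/D = 0.1455083442753188/0.649450800392722 = 0.2240482946319106
cn(u+v) = (cn u·cn v − sn u·sn v·dn u·dn v)/D = -0.6329404899964945/0.649450800392722 = -0.9745780428844745
dn(u+v) = (dn u·dn v − m·sn u·sn v·cn u·cn v)/D = 0.6432849316018489/0.649450800392722 = 0.9905060263423425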